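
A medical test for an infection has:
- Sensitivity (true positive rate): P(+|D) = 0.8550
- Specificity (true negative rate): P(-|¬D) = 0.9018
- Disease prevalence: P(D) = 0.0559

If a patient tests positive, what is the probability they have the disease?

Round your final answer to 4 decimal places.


Let D = has disease, + = positive test

Given:
- P(D) = 0.0559 (prevalence)
- P(+|D) = 0.8550 (sensitivity)
- P(-|¬D) = 0.9018 (specificity)
- P(+|¬D) = 0.0982 (false positive rate = 1 - specificity)

Step 1: Find P(+)
P(+) = P(+|D)P(D) + P(+|¬D)P(¬D)
     = 0.8550 × 0.0559 + 0.0982 × 0.9441
     = 0.04779450 + 0.09271062
     = 0.14050512

Step 2: Apply Bayes' theorem for P(D|+)
P(D|+) = P(+|D)P(D) / P(+)
       = 0.04779450 / 0.14050512
       = 0.3402


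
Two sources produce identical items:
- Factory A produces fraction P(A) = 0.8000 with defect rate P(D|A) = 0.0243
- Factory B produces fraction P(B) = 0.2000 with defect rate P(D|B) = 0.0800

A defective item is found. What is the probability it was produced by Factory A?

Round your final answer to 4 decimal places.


Let A = from Factory A, D = defective

Given:
- P(A) = 0.8000, P(B) = 0.2000
- P(D|A) = 0.0243, P(D|B) = 0.0800

Step 1: Find P(D)
P(D) = P(D|A)P(A) + P(D|B)P(B)
     = 0.0243 × 0.8000 + 0.0800 × 0.2000
     = 0.01944000 + 0.01600000
     = 0.03544000

Step 2: Apply Bayes' theorem
P(A|D) = P(D|A)P(A) / P(D)
       = 0.01944000 / 0.03544000
       = 0.5485


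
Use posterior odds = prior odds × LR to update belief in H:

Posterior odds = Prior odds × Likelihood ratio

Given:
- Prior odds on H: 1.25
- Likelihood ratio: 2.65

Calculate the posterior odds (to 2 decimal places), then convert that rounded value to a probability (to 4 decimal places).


Step 1: Calculate posterior odds
Posterior odds = Prior odds × LR
               = 1.25 × 2.65
               = 3.31

Step 2: Convert to probability
P(H|E) = Posterior odds / (1 + Posterior odds)
       = 3.31 / (1 + 3.31)
       = 3.31 / 4.31
       = 0.7680

The evidence increased P(H) from 0.5556 to 0.7680.


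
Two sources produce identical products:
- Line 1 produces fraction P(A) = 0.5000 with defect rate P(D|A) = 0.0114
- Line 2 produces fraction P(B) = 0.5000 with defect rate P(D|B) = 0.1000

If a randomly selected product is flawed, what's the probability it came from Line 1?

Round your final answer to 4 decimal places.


Let A = from Line 1, D = flawed

Given:
- P(A) = 0.5000, P(B) = 0.5000
- P(D|A) = 0.0114, P(D|B) = 0.1000

Step 1: Find P(D)
P(D) = P(D|A)P(A) + P(D|B)P(B)
     = 0.0114 × 0.5000 + 0.1000 × 0.5000
     = 0.00570000 + 0.05000000
     = 0.05570000

Step 2: Apply Bayes' theorem
P(A|D) = P(D|A)P(A) / P(D)
       = 0.00570000 / 0.05570000
       = 0.1023


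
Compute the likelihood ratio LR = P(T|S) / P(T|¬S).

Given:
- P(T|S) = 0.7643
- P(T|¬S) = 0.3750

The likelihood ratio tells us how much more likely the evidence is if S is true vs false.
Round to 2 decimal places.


Likelihood Ratio (LR) = P(T|S) / P(T|¬S)

LR = 0.7643 / 0.3750
   = 2.04

The evidence is 2.04 times more likely if S is true than if S is false.
Since LR > 1, the evidence supports S over ¬S.


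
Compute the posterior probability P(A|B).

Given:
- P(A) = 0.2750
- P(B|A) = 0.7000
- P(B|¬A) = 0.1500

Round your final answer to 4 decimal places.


Bayes' theorem: P(A|B) = P(B|A) × P(A) / P(B)

Step 1: Calculate P(B) using law of total probability
P(B) = P(B|A)P(A) + P(B|¬A)P(¬A)
     = 0.7000 × 0.2750 + 0.1500 × 0.7250
     = 0.19250000 + 0.10875000
     = 0.30125000

Step 2: Apply Bayes' theorem
P(A|B) = P(B|A) × P(A) / P(B)
       = 0.19250000 / 0.30125000
       = 0.6390


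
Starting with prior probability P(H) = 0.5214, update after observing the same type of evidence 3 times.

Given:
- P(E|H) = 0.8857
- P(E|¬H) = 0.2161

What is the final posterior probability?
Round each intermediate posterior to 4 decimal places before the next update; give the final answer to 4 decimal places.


Sequential Bayesian updating:

Initial prior: P(H) = 0.5214

Update 1:
  P(E) = 0.8857 × 0.5214 + 0.2161 × 0.4786 = 0.46180398 + 0.10342546 = 0.56522944
  P(H|E) = 0.46180398 / 0.56522944 = 0.8170

Update 2:
  P(E) = 0.8857 × 0.8170 + 0.2161 × 0.1830 = 0.72361690 + 0.03954630 = 0.76316320
  P(H|E) = 0.72361690 / 0.76316320 = 0.9482

Update 3:
  P(E) = 0.8857 × 0.9482 + 0.2161 × 0.0518 = 0.83982074 + 0.01119398 = 0.85101472
  P(H|E) = 0.83982074 / 0.85101472 = 0.9868

Final posterior: 0.9868


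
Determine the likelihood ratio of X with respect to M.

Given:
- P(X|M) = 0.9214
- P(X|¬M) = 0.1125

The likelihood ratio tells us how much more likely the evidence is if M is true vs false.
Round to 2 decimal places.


Likelihood Ratio (LR) = P(X|M) / P(X|¬M)

LR = 0.9214 / 0.1125
   = 8.19

The evidence is 8.19 times more likely if M is true than if M is false.
Because LR exceeds 1, X is evidence for M.


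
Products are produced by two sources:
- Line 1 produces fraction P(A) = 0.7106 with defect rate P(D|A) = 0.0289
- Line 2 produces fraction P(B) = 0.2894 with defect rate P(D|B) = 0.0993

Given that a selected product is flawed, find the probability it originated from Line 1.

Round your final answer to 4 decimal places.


Let A = from Line 1, D = flawed

Given:
- P(A) = 0.7106, P(B) = 0.2894
- P(D|A) = 0.0289, P(D|B) = 0.0993

Step 1: Find P(D)
P(D) = P(D|A)P(A) + P(D|B)P(B)
     = 0.0289 × 0.7106 + 0.0993 × 0.2894
     = 0.02053634 + 0.02873742
     = 0.04927376

Step 2: Apply Bayes' theorem
P(A|D) = P(D|A)P(A) / P(D)
       = 0.02053634 / 0.04927376
       = 0.4168


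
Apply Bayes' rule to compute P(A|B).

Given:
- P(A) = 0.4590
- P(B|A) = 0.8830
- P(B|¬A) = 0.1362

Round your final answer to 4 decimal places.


Bayes' theorem: P(A|B) = P(B|A) × P(A) / P(B)

Step 1: Calculate P(B) using law of total probability
P(B) = P(B|A)P(A) + P(B|¬A)P(¬A)
     = 0.8830 × 0.4590 + 0.1362 × 0.5410
     = 0.40529700 + 0.07368420
     = 0.47898120

Step 2: Apply Bayes' theorem
P(A|B) = P(B|A) × P(A) / P(B)
       = 0.40529700 / 0.47898120
       = 0.8462


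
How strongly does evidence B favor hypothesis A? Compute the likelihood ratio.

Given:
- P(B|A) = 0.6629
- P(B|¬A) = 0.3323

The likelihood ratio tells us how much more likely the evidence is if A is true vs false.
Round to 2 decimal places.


Likelihood Ratio (LR) = P(B|A) / P(B|¬A)

LR = 0.6629 / 0.3323
   = 1.99

The evidence is 1.99 times more likely if A is true than if A is false.
Since LR > 1, the evidence supports A over ¬A.


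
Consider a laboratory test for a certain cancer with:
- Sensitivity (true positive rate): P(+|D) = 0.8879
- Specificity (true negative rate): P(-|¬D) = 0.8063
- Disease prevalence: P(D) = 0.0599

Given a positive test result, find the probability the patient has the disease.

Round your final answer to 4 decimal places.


Let D = has disease, + = positive test

Given:
- P(D) = 0.0599 (prevalence)
- P(+|D) = 0.8879 (sensitivity)
- P(-|¬D) = 0.8063 (specificity)
- P(+|¬D) = 0.1937 (false positive rate = 1 - specificity)

Step 1: Find P(+)
P(+) = P(+|D)P(D) + P(+|¬D)P(¬D)
     = 0.8879 × 0.0599 + 0.1937 × 0.9401
     = 0.05318521 + 0.18209737
     = 0.23528258

Step 2: Apply Bayes' theorem for P(D|+)
P(D|+) = P(+|D)P(D) / P(+)
       = 0.05318521 / 0.23528258
       = 0.2260


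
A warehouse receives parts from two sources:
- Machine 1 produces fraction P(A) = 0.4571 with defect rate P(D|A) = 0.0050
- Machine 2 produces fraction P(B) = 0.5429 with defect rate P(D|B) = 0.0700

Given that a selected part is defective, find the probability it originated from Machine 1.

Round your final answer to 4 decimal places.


Let A = from Machine 1, D = defective

Given:
- P(A) = 0.4571, P(B) = 0.5429
- P(D|A) = 0.0050, P(D|B) = 0.0700

Step 1: Find P(D)
P(D) = P(D|A)P(A) + P(D|B)P(B)
     = 0.0050 × 0.4571 + 0.0700 × 0.5429
     = 0.00228550 + 0.03800300
     = 0.04028850

Step 2: Apply Bayes' theorem
P(A|D) = P(D|A)P(A) / P(D)
       = 0.00228550 / 0.04028850
       = 0.0567


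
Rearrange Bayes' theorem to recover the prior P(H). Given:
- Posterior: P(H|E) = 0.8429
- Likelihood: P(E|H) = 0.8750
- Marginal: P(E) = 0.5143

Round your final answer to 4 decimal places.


From Bayes' theorem: P(H|E) = P(E|H) × P(H) / P(E)

Rearranging for P(H):
P(H) = P(H|E) × P(E) / P(E|H)
     = 0.8429 × 0.5143 / 0.8750
     = 0.43350347 / 0.8750
     = 0.4954


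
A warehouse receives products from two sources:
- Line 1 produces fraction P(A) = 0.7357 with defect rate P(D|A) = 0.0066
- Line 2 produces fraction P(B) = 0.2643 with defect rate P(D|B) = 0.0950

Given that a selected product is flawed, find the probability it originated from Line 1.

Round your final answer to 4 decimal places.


Let A = from Line 1, D = flawed

Given:
- P(A) = 0.7357, P(B) = 0.2643
- P(D|A) = 0.0066, P(D|B) = 0.0950

Step 1: Find P(D)
P(D) = P(D|A)P(A) + P(D|B)P(B)
     = 0.0066 × 0.7357 + 0.0950 × 0.2643
     = 0.00485562 + 0.02510850
     = 0.02996412

Step 2: Apply Bayes' theorem
P(A|D) = P(D|A)P(A) / P(D)
       = 0.00485562 / 0.02996412
       = 0.1620


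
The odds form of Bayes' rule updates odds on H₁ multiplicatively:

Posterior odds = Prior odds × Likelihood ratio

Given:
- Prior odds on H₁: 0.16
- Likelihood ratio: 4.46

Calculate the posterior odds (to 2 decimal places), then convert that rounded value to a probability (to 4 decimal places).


Step 1: Calculate posterior odds
Posterior odds = Prior odds × LR
               = 0.16 × 4.46
               = 0.71

Step 2: Convert to probability
P(H₁|E) = Posterior odds / (1 + Posterior odds)
       = 0.71 / (1 + 0.71)
       = 0.71 / 1.71
       = 0.4152

The evidence increased P(H₁) from 0.1379 to 0.4152.


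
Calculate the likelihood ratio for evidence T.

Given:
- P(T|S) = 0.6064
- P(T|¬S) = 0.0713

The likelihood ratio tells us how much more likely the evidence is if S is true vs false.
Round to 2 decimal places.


Likelihood Ratio (LR) = P(T|S) / P(T|¬S)

LR = 0.6064 / 0.0713
   = 8.50

The evidence is 8.50 times more likely if S is true than if S is false.
Since LR > 1, the evidence supports S over ¬S.


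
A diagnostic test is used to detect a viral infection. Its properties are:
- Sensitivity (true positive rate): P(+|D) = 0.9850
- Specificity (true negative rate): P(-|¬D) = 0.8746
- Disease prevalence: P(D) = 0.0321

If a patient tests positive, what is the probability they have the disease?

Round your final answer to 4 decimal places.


Let D = has disease, + = positive test

Given:
- P(D) = 0.0321 (prevalence)
- P(+|D) = 0.9850 (sensitivity)
- P(-|¬D) = 0.8746 (specificity)
- P(+|¬D) = 0.1254 (false positive rate = 1 - specificity)

Step 1: Find P(+)
P(+) = P(+|D)P(D) + P(+|¬D)P(¬D)
     = 0.9850 × 0.0321 + 0.1254 × 0.9679
     = 0.03161850 + 0.12137466
     = 0.15299316

Step 2: Apply Bayes' theorem for P(D|+)
P(D|+) = P(+|D)P(D) / P(+)
       = 0.03161850 / 0.15299316
       = 0.2067


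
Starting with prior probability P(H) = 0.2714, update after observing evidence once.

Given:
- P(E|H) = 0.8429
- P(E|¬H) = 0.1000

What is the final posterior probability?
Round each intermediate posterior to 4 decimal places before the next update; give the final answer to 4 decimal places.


Sequential Bayesian updating:

Initial prior: P(H) = 0.2714

Update 1:
  P(E) = 0.8429 × 0.2714 + 0.1000 × 0.7286 = 0.22876306 + 0.07286000 = 0.30162306
  P(H|E) = 0.22876306 / 0.30162306 = 0.7584

Final posterior: 0.7584


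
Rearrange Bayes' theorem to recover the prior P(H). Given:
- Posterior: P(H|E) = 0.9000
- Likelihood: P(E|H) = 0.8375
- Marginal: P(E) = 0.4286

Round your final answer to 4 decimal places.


From Bayes' theorem: P(H|E) = P(E|H) × P(H) / P(E)

Rearranging for P(H):
P(H) = P(H|E) × P(E) / P(E|H)
     = 0.9000 × 0.4286 / 0.8375
     = 0.38574000 / 0.8375
     = 0.4606


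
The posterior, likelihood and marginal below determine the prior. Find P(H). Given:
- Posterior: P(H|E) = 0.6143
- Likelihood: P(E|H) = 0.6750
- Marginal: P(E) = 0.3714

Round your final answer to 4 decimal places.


From Bayes' theorem: P(H|E) = P(E|H) × P(H) / P(E)

Rearranging for P(H):
P(H) = P(H|E) × P(E) / P(E|H)
     = 0.6143 × 0.3714 / 0.6750
     = 0.22815102 / 0.6750
     = 0.3380


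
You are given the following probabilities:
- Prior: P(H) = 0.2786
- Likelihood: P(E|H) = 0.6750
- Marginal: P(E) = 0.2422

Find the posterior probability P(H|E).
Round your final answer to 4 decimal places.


Using Bayes' theorem:

P(H|E) = P(E|H) × P(H) / P(E)
       = 0.6750 × 0.2786 / 0.2422
       = 0.18805500 / 0.2422
       = 0.7764

The evidence strengthens our belief in H.
Prior: 0.2786 → Posterior: 0.7764


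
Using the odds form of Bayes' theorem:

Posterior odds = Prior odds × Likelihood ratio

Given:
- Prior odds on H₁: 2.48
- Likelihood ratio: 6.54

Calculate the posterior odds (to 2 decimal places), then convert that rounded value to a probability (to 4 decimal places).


Step 1: Calculate posterior odds
Posterior odds = Prior odds × LR
               = 2.48 × 6.54
               = 16.22

Step 2: Convert to probability
P(H₁|E) = Posterior odds / (1 + Posterior odds)
       = 16.22 / (1 + 16.22)
       = 16.22 / 17.22
       = 0.9419

The evidence increased P(H₁) from 0.7126 to 0.9419.


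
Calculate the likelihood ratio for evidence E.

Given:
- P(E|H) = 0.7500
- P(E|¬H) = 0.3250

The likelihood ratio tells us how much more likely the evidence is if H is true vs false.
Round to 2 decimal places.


Likelihood Ratio (LR) = P(E|H) / P(E|¬H)

LR = 0.7500 / 0.3250
   = 2.31

The evidence is 2.31 times more likely if H is true than if H is false.
Because LR exceeds 1, E is evidence for H.


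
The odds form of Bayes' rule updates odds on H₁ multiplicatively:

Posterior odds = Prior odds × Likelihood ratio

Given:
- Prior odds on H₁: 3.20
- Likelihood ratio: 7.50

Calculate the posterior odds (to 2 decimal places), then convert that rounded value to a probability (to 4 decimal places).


Step 1: Calculate posterior odds
Posterior odds = Prior odds × LR
               = 3.20 × 7.50
               = 24.00

Step 2: Convert to probability
P(H₁|E) = Posterior odds / (1 + Posterior odds)
       = 24.00 / (1 + 24.00)
       = 24.00 / 25.00
       = 0.9600

The evidence increased P(H₁) from 0.7619 to 0.9600.


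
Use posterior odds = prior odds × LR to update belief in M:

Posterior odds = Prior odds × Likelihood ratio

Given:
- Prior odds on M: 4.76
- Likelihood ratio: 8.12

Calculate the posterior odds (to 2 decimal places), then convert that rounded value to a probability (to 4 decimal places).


Step 1: Calculate posterior odds
Posterior odds = Prior odds × LR
               = 4.76 × 8.12
               = 38.65

Step 2: Convert to probability
P(M|E) = Posterior odds / (1 + Posterior odds)
       = 38.65 / (1 + 38.65)
       = 38.65 / 39.65
       = 0.9748

The evidence increased P(M) from 0.8264 to 0.9748.


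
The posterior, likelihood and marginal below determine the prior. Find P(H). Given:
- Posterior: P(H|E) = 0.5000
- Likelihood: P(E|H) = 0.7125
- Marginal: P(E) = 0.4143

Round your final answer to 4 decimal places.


From Bayes' theorem: P(H|E) = P(E|H) × P(H) / P(E)

Rearranging for P(H):
P(H) = P(H|E) × P(E) / P(E|H)
     = 0.5000 × 0.4143 / 0.7125
     = 0.20715000 / 0.7125
     = 0.2907


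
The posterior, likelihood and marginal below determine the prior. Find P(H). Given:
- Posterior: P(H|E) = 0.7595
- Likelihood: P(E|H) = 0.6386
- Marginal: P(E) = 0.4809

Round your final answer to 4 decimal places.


From Bayes' theorem: P(H|E) = P(E|H) × P(H) / P(E)

Rearranging for P(H):
P(H) = P(H|E) × P(E) / P(E|H)
     = 0.7595 × 0.4809 / 0.6386
     = 0.36524355 / 0.6386
     = 0.5719


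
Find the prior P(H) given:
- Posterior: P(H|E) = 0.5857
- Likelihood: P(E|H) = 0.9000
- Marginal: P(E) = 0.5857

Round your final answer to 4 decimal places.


From Bayes' theorem: P(H|E) = P(E|H) × P(H) / P(E)

Rearranging for P(H):
P(H) = P(H|E) × P(E) / P(E|H)
     = 0.5857 × 0.5857 / 0.9000
     = 0.34304449 / 0.9000
     = 0.3812


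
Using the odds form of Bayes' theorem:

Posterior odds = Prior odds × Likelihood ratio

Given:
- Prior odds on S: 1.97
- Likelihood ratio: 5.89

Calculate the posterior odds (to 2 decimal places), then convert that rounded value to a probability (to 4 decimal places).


Step 1: Calculate posterior odds
Posterior odds = Prior odds × LR
               = 1.97 × 5.89
               = 11.60

Step 2: Convert to probability
P(S|E) = Posterior odds / (1 + Posterior odds)
       = 11.60 / (1 + 11.60)
       = 11.60 / 12.60
       = 0.9206

The evidence increased P(S) from 0.6633 to 0.9206.


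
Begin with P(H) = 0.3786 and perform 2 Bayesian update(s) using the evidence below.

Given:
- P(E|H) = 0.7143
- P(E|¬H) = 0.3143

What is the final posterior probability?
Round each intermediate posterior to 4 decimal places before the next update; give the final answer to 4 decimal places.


Sequential Bayesian updating:

Initial prior: P(H) = 0.3786

Update 1:
  P(E) = 0.7143 × 0.3786 + 0.3143 × 0.6214 = 0.27043398 + 0.19530602 = 0.46574000
  P(H|E) = 0.27043398 / 0.46574000 = 0.5807

Update 2:
  P(E) = 0.7143 × 0.5807 + 0.3143 × 0.4193 = 0.41479401 + 0.13178599 = 0.54658000
  P(H|E) = 0.41479401 / 0.54658000 = 0.7589

Final posterior: 0.7589


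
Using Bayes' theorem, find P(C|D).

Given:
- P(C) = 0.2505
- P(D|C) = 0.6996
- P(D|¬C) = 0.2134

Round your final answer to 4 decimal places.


Bayes' theorem: P(C|D) = P(D|C) × P(C) / P(D)

Step 1: Calculate P(D) using law of total probability
P(D) = P(D|C)P(C) + P(D|¬C)P(¬C)
     = 0.6996 × 0.2505 + 0.2134 × 0.7495
     = 0.17524980 + 0.15994330
     = 0.33519310

Step 2: Apply Bayes' theorem
P(C|D) = P(D|C) × P(C) / P(D)
       = 0.17524980 / 0.33519310
       = 0.5228


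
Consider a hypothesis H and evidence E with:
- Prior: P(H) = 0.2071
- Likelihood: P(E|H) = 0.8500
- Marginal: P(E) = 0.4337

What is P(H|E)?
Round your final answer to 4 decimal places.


Using Bayes' theorem:

P(H|E) = P(E|H) × P(H) / P(E)
       = 0.8500 × 0.2071 / 0.4337
       = 0.17603500 / 0.4337
       = 0.4059

The evidence strengthens our belief in H.
Prior: 0.2071 → Posterior: 0.4059


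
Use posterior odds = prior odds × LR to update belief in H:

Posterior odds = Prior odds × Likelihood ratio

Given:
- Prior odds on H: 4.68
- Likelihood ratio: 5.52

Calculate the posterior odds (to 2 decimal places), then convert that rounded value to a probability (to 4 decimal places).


Step 1: Calculate posterior odds
Posterior odds = Prior odds × LR
               = 4.68 × 5.52
               = 25.83

Step 2: Convert to probability
P(H|E) = Posterior odds / (1 + Posterior odds)
       = 25.83 / (1 + 25.83)
       = 25.83 / 26.83
       = 0.9627

The evidence increased P(H) from 0.8239 to 0.9627.


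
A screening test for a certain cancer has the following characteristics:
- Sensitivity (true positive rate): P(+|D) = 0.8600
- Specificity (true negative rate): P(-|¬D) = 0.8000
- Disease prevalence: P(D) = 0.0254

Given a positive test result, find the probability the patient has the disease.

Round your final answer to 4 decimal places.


Let D = has disease, + = positive test

Given:
- P(D) = 0.0254 (prevalence)
- P(+|D) = 0.8600 (sensitivity)
- P(-|¬D) = 0.8000 (specificity)
- P(+|¬D) = 0.2000 (false positive rate = 1 - specificity)

Step 1: Find P(+)
P(+) = P(+|D)P(D) + P(+|¬D)P(¬D)
     = 0.8600 × 0.0254 + 0.2000 × 0.9746
     = 0.02184400 + 0.19492000
     = 0.21676400

Step 2: Apply Bayes' theorem for P(D|+)
P(D|+) = P(+|D)P(D) / P(+)
       = 0.02184400 / 0.21676400
       = 0.1008


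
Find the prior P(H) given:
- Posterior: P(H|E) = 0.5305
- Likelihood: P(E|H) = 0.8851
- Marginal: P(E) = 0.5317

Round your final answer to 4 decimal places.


From Bayes' theorem: P(H|E) = P(E|H) × P(H) / P(E)

Rearranging for P(H):
P(H) = P(H|E) × P(E) / P(E|H)
     = 0.5305 × 0.5317 / 0.8851
     = 0.28206685 / 0.8851
     = 0.3187


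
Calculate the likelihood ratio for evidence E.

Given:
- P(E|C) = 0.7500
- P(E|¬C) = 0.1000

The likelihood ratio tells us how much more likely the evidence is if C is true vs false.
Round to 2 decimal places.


Likelihood Ratio (LR) = P(E|C) / P(E|¬C)

LR = 0.7500 / 0.1000
   = 7.50

The evidence is 7.50 times more likely if C is true than if C is false.
Since LR > 1, the evidence supports C over ¬C.


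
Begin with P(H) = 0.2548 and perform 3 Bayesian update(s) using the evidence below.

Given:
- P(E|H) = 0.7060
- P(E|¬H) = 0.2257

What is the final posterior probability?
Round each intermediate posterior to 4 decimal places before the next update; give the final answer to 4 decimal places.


Sequential Bayesian updating:

Initial prior: P(H) = 0.2548

Update 1:
  P(E) = 0.7060 × 0.2548 + 0.2257 × 0.7452 = 0.17988880 + 0.16819164 = 0.34808044
  P(H|E) = 0.17988880 / 0.34808044 = 0.5168

Update 2:
  P(E) = 0.7060 × 0.5168 + 0.2257 × 0.4832 = 0.36486080 + 0.10905824 = 0.47391904
  P(H|E) = 0.36486080 / 0.47391904 = 0.7699

Update 3:
  P(E) = 0.7060 × 0.7699 + 0.2257 × 0.2301 = 0.54354940 + 0.05193357 = 0.59548297
  P(H|E) = 0.54354940 / 0.59548297 = 0.9128

Final posterior: 0.9128


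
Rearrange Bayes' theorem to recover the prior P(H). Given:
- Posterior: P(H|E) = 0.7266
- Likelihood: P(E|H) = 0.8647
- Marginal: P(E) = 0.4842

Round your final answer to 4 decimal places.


From Bayes' theorem: P(H|E) = P(E|H) × P(H) / P(E)

Rearranging for P(H):
P(H) = P(H|E) × P(E) / P(E|H)
     = 0.7266 × 0.4842 / 0.8647
     = 0.35181972 / 0.8647
     = 0.4069


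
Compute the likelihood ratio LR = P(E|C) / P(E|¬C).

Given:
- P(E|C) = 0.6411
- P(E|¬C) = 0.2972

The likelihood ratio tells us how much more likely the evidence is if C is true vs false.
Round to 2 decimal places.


Likelihood Ratio (LR) = P(E|C) / P(E|¬C)

LR = 0.6411 / 0.2972
   = 2.16

The evidence is 2.16 times more likely if C is true than if C is false.
Since LR > 1, the evidence supports C over ¬C.


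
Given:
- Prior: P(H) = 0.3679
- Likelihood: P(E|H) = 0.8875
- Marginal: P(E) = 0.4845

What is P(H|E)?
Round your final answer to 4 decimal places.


Using Bayes' theorem:

P(H|E) = P(E|H) × P(H) / P(E)
       = 0.8875 × 0.3679 / 0.4845
       = 0.32651125 / 0.4845
       = 0.6739

The evidence strengthens our belief in H.
Prior: 0.3679 → Posterior: 0.6739


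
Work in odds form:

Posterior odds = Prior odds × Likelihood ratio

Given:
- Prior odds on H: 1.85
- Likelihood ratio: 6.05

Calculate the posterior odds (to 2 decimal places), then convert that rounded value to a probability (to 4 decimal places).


Step 1: Calculate posterior odds
Posterior odds = Prior odds × LR
               = 1.85 × 6.05
               = 11.19

Step 2: Convert to probability
P(H|E) = Posterior odds / (1 + Posterior odds)
       = 11.19 / (1 + 11.19)
       = 11.19 / 12.19
       = 0.9180

The evidence increased P(H) from 0.6491 to 0.9180.


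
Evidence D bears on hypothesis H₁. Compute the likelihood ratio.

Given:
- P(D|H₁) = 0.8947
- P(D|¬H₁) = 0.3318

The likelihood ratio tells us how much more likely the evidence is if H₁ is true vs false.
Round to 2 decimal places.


Likelihood Ratio (LR) = P(D|H₁) / P(D|¬H₁)

LR = 0.8947 / 0.3318
   = 2.70

The evidence is 2.70 times more likely if H₁ is true than if H₁ is false.
LR > 1, so observing D raises the odds in favor of H₁.


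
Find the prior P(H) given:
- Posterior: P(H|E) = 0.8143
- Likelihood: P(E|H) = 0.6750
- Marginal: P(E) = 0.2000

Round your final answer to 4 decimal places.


From Bayes' theorem: P(H|E) = P(E|H) × P(H) / P(E)

Rearranging for P(H):
P(H) = P(H|E) × P(E) / P(E|H)
     = 0.8143 × 0.2000 / 0.6750
     = 0.16286000 / 0.6750
     = 0.2413


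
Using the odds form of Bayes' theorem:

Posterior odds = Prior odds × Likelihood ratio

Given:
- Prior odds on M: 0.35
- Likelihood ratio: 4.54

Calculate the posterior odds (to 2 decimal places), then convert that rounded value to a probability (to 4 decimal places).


Step 1: Calculate posterior odds
Posterior odds = Prior odds × LR
               = 0.35 × 4.54
               = 1.59

Step 2: Convert to probability
P(M|E) = Posterior odds / (1 + Posterior odds)
       = 1.59 / (1 + 1.59)
       = 1.59 / 2.59
       = 0.6139

The evidence increased P(M) from 0.2593 to 0.6139.


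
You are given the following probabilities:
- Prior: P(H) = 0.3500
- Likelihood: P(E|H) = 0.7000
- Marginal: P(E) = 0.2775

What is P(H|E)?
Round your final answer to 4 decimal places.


Using Bayes' theorem:

P(H|E) = P(E|H) × P(H) / P(E)
       = 0.7000 × 0.3500 / 0.2775
       = 0.24500000 / 0.2775
       = 0.8829

The evidence strengthens our belief in H.
Prior: 0.3500 → Posterior: 0.8829


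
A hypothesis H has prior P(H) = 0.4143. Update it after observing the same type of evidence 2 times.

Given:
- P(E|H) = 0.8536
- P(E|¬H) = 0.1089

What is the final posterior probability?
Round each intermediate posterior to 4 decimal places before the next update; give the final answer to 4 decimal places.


Sequential Bayesian updating:

Initial prior: P(H) = 0.4143

Update 1:
  P(E) = 0.8536 × 0.4143 + 0.1089 × 0.5857 = 0.35364648 + 0.06378273 = 0.41742921
  P(H|E) = 0.35364648 / 0.41742921 = 0.8472

Update 2:
  P(E) = 0.8536 × 0.8472 + 0.1089 × 0.1528 = 0.72316992 + 0.01663992 = 0.73980984
  P(H|E) = 0.72316992 / 0.73980984 = 0.9775

Final posterior: 0.9775


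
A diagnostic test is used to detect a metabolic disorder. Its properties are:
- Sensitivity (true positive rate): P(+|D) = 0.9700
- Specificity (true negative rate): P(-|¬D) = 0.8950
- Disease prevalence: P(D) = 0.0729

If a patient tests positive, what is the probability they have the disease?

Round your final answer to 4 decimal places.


Let D = has disease, + = positive test

Given:
- P(D) = 0.0729 (prevalence)
- P(+|D) = 0.9700 (sensitivity)
- P(-|¬D) = 0.8950 (specificity)
- P(+|¬D) = 0.1050 (false positive rate = 1 - specificity)

Step 1: Find P(+)
P(+) = P(+|D)P(D) + P(+|¬D)P(¬D)
     = 0.9700 × 0.0729 + 0.1050 × 0.9271
     = 0.07071300 + 0.09734550
     = 0.16805850

Step 2: Apply Bayes' theorem for P(D|+)
P(D|+) = P(+|D)P(D) / P(+)
       = 0.07071300 / 0.16805850
       = 0.4208


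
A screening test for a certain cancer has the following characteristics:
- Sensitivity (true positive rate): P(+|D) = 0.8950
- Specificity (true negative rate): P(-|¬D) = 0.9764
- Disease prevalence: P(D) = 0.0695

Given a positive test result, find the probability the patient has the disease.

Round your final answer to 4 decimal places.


Let D = has disease, + = positive test

Given:
- P(D) = 0.0695 (prevalence)
- P(+|D) = 0.8950 (sensitivity)
- P(-|¬D) = 0.9764 (specificity)
- P(+|¬D) = 0.0236 (false positive rate = 1 - specificity)

Step 1: Find P(+)
P(+) = P(+|D)P(D) + P(+|¬D)P(¬D)
     = 0.8950 × 0.0695 + 0.0236 × 0.9305
     = 0.06220250 + 0.02195980
     = 0.08416230

Step 2: Apply Bayes' theorem for P(D|+)
P(D|+) = P(+|D)P(D) / P(+)
       = 0.06220250 / 0.08416230
       = 0.7391


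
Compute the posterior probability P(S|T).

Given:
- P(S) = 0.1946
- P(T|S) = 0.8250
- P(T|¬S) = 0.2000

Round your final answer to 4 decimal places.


Bayes' theorem: P(S|T) = P(T|S) × P(S) / P(T)

Step 1: Calculate P(T) using law of total probability
P(T) = P(T|S)P(S) + P(T|¬S)P(¬S)
     = 0.8250 × 0.1946 + 0.2000 × 0.8054
     = 0.16054500 + 0.16108000
     = 0.32162500

Step 2: Apply Bayes' theorem
P(S|T) = P(T|S) × P(S) / P(T)
       = 0.16054500 / 0.32162500
       = 0.4992


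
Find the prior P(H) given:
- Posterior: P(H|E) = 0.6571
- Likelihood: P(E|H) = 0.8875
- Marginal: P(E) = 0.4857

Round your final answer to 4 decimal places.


From Bayes' theorem: P(H|E) = P(E|H) × P(H) / P(E)

Rearranging for P(H):
P(H) = P(H|E) × P(E) / P(E|H)
     = 0.6571 × 0.4857 / 0.8875
     = 0.31915347 / 0.8875
     = 0.3596


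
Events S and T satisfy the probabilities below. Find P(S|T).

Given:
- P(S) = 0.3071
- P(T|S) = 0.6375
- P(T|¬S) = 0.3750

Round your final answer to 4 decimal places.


Bayes' theorem: P(S|T) = P(T|S) × P(S) / P(T)

Step 1: Calculate P(T) using law of total probability
P(T) = P(T|S)P(S) + P(T|¬S)P(¬S)
     = 0.6375 × 0.3071 + 0.3750 × 0.6929
     = 0.19577625 + 0.25983750
     = 0.45561375

Step 2: Apply Bayes' theorem
P(S|T) = P(T|S) × P(S) / P(T)
       = 0.19577625 / 0.45561375
       = 0.4297


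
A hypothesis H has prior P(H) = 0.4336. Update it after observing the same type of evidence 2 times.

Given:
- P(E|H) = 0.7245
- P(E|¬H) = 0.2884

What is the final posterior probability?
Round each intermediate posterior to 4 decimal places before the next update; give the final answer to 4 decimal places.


Sequential Bayesian updating:

Initial prior: P(H) = 0.4336

Update 1:
  P(E) = 0.7245 × 0.4336 + 0.2884 × 0.5664 = 0.31414320 + 0.16334976 = 0.47749296
  P(H|E) = 0.31414320 / 0.47749296 = 0.6579

Update 2:
  P(E) = 0.7245 × 0.6579 + 0.2884 × 0.3421 = 0.47664855 + 0.09866164 = 0.57531019
  P(H|E) = 0.47664855 / 0.57531019 = 0.8285

Final posterior: 0.8285


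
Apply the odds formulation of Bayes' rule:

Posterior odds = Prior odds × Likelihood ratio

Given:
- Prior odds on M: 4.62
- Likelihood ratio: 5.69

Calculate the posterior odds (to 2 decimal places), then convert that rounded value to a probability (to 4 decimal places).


Step 1: Calculate posterior odds
Posterior odds = Prior odds × LR
               = 4.62 × 5.69
               = 26.29

Step 2: Convert to probability
P(M|E) = Posterior odds / (1 + Posterior odds)
       = 26.29 / (1 + 26.29)
       = 26.29 / 27.29
       = 0.9634

The evidence increased P(M) from 0.8221 to 0.9634.


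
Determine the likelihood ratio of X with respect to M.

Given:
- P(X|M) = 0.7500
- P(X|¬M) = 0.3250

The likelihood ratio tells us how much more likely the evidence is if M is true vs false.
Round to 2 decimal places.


Likelihood Ratio (LR) = P(X|M) / P(X|¬M)

LR = 0.7500 / 0.3250
   = 2.31

The evidence is 2.31 times more likely if M is true than if M is false.
LR > 1, so observing X raises the odds in favor of M.


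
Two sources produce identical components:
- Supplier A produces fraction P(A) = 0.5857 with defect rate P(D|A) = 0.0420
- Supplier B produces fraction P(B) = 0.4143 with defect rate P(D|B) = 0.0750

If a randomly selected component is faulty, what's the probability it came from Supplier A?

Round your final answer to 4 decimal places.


Let A = from Supplier A, D = faulty

Given:
- P(A) = 0.5857, P(B) = 0.4143
- P(D|A) = 0.0420, P(D|B) = 0.0750

Step 1: Find P(D)
P(D) = P(D|A)P(A) + P(D|B)P(B)
     = 0.0420 × 0.5857 + 0.0750 × 0.4143
     = 0.02459940 + 0.03107250
     = 0.05567190

Step 2: Apply Bayes' theorem
P(A|D) = P(D|A)P(A) / P(D)
       = 0.02459940 / 0.05567190
       = 0.4419


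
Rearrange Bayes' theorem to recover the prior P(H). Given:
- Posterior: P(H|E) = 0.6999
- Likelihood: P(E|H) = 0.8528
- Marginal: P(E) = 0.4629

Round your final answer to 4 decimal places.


From Bayes' theorem: P(H|E) = P(E|H) × P(H) / P(E)

Rearranging for P(H):
P(H) = P(H|E) × P(E) / P(E|H)
     = 0.6999 × 0.4629 / 0.8528
     = 0.32398371 / 0.8528
     = 0.3799


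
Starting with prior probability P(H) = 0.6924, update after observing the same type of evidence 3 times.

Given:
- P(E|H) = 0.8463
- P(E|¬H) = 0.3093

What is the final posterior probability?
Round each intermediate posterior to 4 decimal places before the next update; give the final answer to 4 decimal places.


Sequential Bayesian updating:

Initial prior: P(H) = 0.6924

Update 1:
  P(E) = 0.8463 × 0.6924 + 0.3093 × 0.3076 = 0.58597812 + 0.09514068 = 0.68111880
  P(H|E) = 0.58597812 / 0.68111880 = 0.8603

Update 2:
  P(E) = 0.8463 × 0.8603 + 0.3093 × 0.1397 = 0.72807189 + 0.04320921 = 0.77128110
  P(H|E) = 0.72807189 / 0.77128110 = 0.9440

Update 3:
  P(E) = 0.8463 × 0.9440 + 0.3093 × 0.0560 = 0.79890720 + 0.01732080 = 0.81622800
  P(H|E) = 0.79890720 / 0.81622800 = 0.9788

Final posterior: 0.9788


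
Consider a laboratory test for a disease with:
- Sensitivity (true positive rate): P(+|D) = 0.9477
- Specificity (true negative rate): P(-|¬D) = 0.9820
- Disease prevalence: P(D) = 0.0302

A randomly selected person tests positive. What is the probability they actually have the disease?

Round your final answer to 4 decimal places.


Let D = has disease, + = positive test

Given:
- P(D) = 0.0302 (prevalence)
- P(+|D) = 0.9477 (sensitivity)
- P(-|¬D) = 0.9820 (specificity)
- P(+|¬D) = 0.0180 (false positive rate = 1 - specificity)

Step 1: Find P(+)
P(+) = P(+|D)P(D) + P(+|¬D)P(¬D)
     = 0.9477 × 0.0302 + 0.0180 × 0.9698
     = 0.02862054 + 0.01745640
     = 0.04607694

Step 2: Apply Bayes' theorem for P(D|+)
P(D|+) = P(+|D)P(D) / P(+)
       = 0.02862054 / 0.04607694
       = 0.6211


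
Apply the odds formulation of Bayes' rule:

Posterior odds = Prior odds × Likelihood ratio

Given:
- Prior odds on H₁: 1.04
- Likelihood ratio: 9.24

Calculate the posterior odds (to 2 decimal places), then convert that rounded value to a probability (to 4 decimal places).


Step 1: Calculate posterior odds
Posterior odds = Prior odds × LR
               = 1.04 × 9.24
               = 9.61

Step 2: Convert to probability
P(H₁|E) = Posterior odds / (1 + Posterior odds)
       = 9.61 / (1 + 9.61)
       = 9.61 / 10.61
       = 0.9057

The evidence increased P(H₁) from 0.5098 to 0.9057.


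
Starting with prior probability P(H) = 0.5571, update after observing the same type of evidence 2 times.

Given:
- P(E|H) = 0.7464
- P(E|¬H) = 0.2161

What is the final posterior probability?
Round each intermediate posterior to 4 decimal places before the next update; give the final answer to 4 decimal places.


Sequential Bayesian updating:

Initial prior: P(H) = 0.5571

Update 1:
  P(E) = 0.7464 × 0.5571 + 0.2161 × 0.4429 = 0.41581944 + 0.09571069 = 0.51153013
  P(H|E) = 0.41581944 / 0.51153013 = 0.8129

Update 2:
  P(E) = 0.7464 × 0.8129 + 0.2161 × 0.1871 = 0.60674856 + 0.04043231 = 0.64718087
  P(H|E) = 0.60674856 / 0.64718087 = 0.9375

Final posterior: 0.9375


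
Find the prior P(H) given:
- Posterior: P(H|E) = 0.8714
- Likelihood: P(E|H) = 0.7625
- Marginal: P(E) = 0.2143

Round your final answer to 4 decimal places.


From Bayes' theorem: P(H|E) = P(E|H) × P(H) / P(E)

Rearranging for P(H):
P(H) = P(H|E) × P(E) / P(E|H)
     = 0.8714 × 0.2143 / 0.7625
     = 0.18674102 / 0.7625
     = 0.2449


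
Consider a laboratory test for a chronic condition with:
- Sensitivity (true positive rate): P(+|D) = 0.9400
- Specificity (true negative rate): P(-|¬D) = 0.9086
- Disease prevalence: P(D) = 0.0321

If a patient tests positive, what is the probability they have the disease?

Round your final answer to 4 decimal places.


Let D = has disease, + = positive test

Given:
- P(D) = 0.0321 (prevalence)
- P(+|D) = 0.9400 (sensitivity)
- P(-|¬D) = 0.9086 (specificity)
- P(+|¬D) = 0.0914 (false positive rate = 1 - specificity)

Step 1: Find P(+)
P(+) = P(+|D)P(D) + P(+|¬D)P(¬D)
     = 0.9400 × 0.0321 + 0.0914 × 0.9679
     = 0.03017400 + 0.08846606
     = 0.11864006

Step 2: Apply Bayes' theorem for P(D|+)
P(D|+) = P(+|D)P(D) / P(+)
       = 0.03017400 / 0.11864006
       = 0.2543


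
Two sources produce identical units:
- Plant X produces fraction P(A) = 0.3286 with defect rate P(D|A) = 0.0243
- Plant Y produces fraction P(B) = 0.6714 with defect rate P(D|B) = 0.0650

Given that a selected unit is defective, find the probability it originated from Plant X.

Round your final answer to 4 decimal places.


Let A = from Plant X, D = defective

Given:
- P(A) = 0.3286, P(B) = 0.6714
- P(D|A) = 0.0243, P(D|B) = 0.0650

Step 1: Find P(D)
P(D) = P(D|A)P(A) + P(D|B)P(B)
     = 0.0243 × 0.3286 + 0.0650 × 0.6714
     = 0.00798498 + 0.04364100
     = 0.05162598

Step 2: Apply Bayes' theorem
P(A|D) = P(D|A)P(A) / P(D)
       = 0.00798498 / 0.05162598
       = 0.1547


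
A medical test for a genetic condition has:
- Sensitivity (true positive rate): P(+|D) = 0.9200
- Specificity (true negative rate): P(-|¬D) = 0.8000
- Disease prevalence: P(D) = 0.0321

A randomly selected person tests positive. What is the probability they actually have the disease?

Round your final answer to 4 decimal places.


Let D = has disease, + = positive test

Given:
- P(D) = 0.0321 (prevalence)
- P(+|D) = 0.9200 (sensitivity)
- P(-|¬D) = 0.8000 (specificity)
- P(+|¬D) = 0.2000 (false positive rate = 1 - specificity)

Step 1: Find P(+)
P(+) = P(+|D)P(D) + P(+|¬D)P(¬D)
     = 0.9200 × 0.0321 + 0.2000 × 0.9679
     = 0.02953200 + 0.19358000
     = 0.22311200

Step 2: Apply Bayes' theorem for P(D|+)
P(D|+) = P(+|D)P(D) / P(+)
       = 0.02953200 / 0.22311200
       = 0.1324


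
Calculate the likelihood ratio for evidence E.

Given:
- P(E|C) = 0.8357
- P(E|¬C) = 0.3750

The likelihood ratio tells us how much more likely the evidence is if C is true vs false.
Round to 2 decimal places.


Likelihood Ratio (LR) = P(E|C) / P(E|¬C)

LR = 0.8357 / 0.3750
   = 2.23

The evidence is 2.23 times more likely if C is true than if C is false.
Since LR > 1, the evidence supports C over ¬C.


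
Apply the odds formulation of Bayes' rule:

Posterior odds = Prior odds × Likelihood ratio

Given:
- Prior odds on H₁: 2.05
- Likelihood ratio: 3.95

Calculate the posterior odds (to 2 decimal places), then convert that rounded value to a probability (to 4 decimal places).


Step 1: Calculate posterior odds
Posterior odds = Prior odds × LR
               = 2.05 × 3.95
               = 8.10

Step 2: Convert to probability
P(H₁|E) = Posterior odds / (1 + Posterior odds)
       = 8.10 / (1 + 8.10)
       = 8.10 / 9.10
       = 0.8901

The evidence increased P(H₁) from 0.6721 to 0.8901.


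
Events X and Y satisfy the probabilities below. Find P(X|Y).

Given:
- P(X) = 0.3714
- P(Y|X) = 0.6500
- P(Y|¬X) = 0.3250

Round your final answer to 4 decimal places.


Bayes' theorem: P(X|Y) = P(Y|X) × P(X) / P(Y)

Step 1: Calculate P(Y) using law of total probability
P(Y) = P(Y|X)P(X) + P(Y|¬X)P(¬X)
     = 0.6500 × 0.3714 + 0.3250 × 0.6286
     = 0.24141000 + 0.20429500
     = 0.44570500

Step 2: Apply Bayes' theorem
P(X|Y) = P(Y|X) × P(X) / P(Y)
       = 0.24141000 / 0.44570500
       = 0.5416


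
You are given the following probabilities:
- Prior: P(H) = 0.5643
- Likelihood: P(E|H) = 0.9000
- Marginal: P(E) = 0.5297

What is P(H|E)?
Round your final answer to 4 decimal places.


Using Bayes' theorem:

P(H|E) = P(E|H) × P(H) / P(E)
       = 0.9000 × 0.5643 / 0.5297
       = 0.50787000 / 0.5297
       = 0.9588

The evidence strengthens our belief in H.
Prior: 0.5643 → Posterior: 0.9588


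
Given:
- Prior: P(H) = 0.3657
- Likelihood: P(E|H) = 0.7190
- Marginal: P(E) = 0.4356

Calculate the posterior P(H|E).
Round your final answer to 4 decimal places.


Using Bayes' theorem:

P(H|E) = P(E|H) × P(H) / P(E)
       = 0.7190 × 0.3657 / 0.4356
       = 0.26293830 / 0.4356
       = 0.6036

The evidence strengthens our belief in H.
Prior: 0.3657 → Posterior: 0.6036


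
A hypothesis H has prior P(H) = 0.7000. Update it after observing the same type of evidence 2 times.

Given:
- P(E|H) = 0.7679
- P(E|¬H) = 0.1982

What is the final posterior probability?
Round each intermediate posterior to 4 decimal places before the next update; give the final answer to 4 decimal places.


Sequential Bayesian updating:

Initial prior: P(H) = 0.7000

Update 1:
  P(E) = 0.7679 × 0.7000 + 0.1982 × 0.3000 = 0.53753000 + 0.05946000 = 0.59699000
  P(H|E) = 0.53753000 / 0.59699000 = 0.9004

Update 2:
  P(E) = 0.7679 × 0.9004 + 0.1982 × 0.0996 = 0.69141716 + 0.01974072 = 0.71115788
  P(H|E) = 0.69141716 / 0.71115788 = 0.9722

Final posterior: 0.9722


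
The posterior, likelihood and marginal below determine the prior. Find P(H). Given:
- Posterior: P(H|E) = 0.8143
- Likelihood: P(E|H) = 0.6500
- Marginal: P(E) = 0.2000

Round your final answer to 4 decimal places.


From Bayes' theorem: P(H|E) = P(E|H) × P(H) / P(E)

Rearranging for P(H):
P(H) = P(H|E) × P(E) / P(E|H)
     = 0.8143 × 0.2000 / 0.6500
     = 0.16286000 / 0.6500
     = 0.2506
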